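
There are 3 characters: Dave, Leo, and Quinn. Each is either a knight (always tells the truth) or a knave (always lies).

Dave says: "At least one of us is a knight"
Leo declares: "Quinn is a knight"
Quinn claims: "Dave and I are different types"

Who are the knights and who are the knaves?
Dave is a knave.
Leo is a knave.
Quinn is a knave.

Verification:
- Dave (knave) says "At least one of us is a knight" - this is FALSE (a lie) because no one is a knight.
- Leo (knave) says "Quinn is a knight" - this is FALSE (a lie) because Quinn is a knave.
- Quinn (knave) says "Dave and I are different types" - this is FALSE (a lie) because Quinn is a knave and Dave is a knave.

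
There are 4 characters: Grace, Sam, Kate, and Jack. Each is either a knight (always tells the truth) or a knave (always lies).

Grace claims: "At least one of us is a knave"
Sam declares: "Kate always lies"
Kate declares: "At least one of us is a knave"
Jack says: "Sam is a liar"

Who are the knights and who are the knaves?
Grace is a knight.
Sam is a knave.
Kate is a knight.
Jack is a knight.

Verification:
- Grace (knight) says "At least one of us is a knave" - this is TRUE because Sam is a knave.
- Sam (knave) says "Kate always lies" - this is FALSE (a lie) because Kate is a knight.
- Kate (knight) says "At least one of us is a knave" - this is TRUE because Sam is a knave.
- Jack (knight) says "Sam is a liar" - this is TRUE because Sam is a knave.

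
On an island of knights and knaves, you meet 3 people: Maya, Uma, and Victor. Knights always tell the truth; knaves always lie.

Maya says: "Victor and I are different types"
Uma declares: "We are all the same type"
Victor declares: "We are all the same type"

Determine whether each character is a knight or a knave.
Maya is a knight.
Uma is a knave.
Victor is a knave.

Verification:
- Maya (knight) says "Victor and I are different types" - this is TRUE because Maya is a knight and Victor is a knave.
- Uma (knave) says "We are all the same type" - this is FALSE (a lie) because Maya is a knight and Uma and Victor are knaves.
- Victor (knave) says "We are all the same type" - this is FALSE (a lie) because Maya is a knight and Uma and Victor are knaves.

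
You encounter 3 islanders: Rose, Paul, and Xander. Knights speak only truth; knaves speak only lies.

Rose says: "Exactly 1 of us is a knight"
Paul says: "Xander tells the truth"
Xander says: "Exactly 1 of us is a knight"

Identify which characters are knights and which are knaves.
Rose is a knave.
Paul is a knave.
Xander is a knave.

Verification:
- Rose (knave) says "Exactly 1 of us is a knight" - this is FALSE (a lie) because there are 0 knights.
- Paul (knave) says "Xander tells the truth" - this is FALSE (a lie) because Xander is a knave.
- Xander (knave) says "Exactly 1 of us is a knight" - this is FALSE (a lie) because there are 0 knights.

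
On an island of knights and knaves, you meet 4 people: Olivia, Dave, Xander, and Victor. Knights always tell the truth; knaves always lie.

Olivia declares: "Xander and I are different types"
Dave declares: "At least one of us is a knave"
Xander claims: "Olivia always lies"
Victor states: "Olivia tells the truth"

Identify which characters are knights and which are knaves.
Olivia is a knight.
Dave is a knight.
Xander is a knave.
Victor is a knight.

Verification:
- Olivia (knight) says "Xander and I are different types" - this is TRUE because Olivia is a knight and Xander is a knave.
- Dave (knight) says "At least one of us is a knave" - this is TRUE because Xander is a knave.
- Xander (knave) says "Olivia always lies" - this is FALSE (a lie) because Olivia is a knight.
- Victor (knight) says "Olivia tells the truth" - this is TRUE because Olivia is a knight.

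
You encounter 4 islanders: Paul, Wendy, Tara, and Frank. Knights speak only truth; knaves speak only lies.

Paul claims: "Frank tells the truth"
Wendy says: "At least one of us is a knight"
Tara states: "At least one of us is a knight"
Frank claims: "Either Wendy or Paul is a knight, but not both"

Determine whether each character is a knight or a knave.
Paul is a knave.
Wendy is a knave.
Tara is a knave.
Frank is a knave.

Verification:
- Paul (knave) says "Frank tells the truth" - this is FALSE (a lie) because Frank is a knave.
- Wendy (knave) says "At least one of us is a knight" - this is FALSE (a lie) because no one is a knight.
- Tara (knave) says "At least one of us is a knight" - this is FALSE (a lie) because no one is a knight.
- Frank (knave) says "Either Wendy or Paul is a knight, but not both" - this is FALSE (a lie) because Wendy is a knave and Paul is a knave.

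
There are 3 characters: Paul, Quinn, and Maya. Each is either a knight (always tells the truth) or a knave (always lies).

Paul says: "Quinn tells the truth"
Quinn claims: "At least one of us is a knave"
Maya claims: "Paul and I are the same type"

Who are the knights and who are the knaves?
Paul is a knight.
Quinn is a knight.
Maya is a knave.

Verification:
- Paul (knight) says "Quinn tells the truth" - this is TRUE because Quinn is a knight.
- Quinn (knight) says "At least one of us is a knave" - this is TRUE because Maya is a knave.
- Maya (knave) says "Paul and I are the same type" - this is FALSE (a lie) because Maya is a knave and Paul is a knight.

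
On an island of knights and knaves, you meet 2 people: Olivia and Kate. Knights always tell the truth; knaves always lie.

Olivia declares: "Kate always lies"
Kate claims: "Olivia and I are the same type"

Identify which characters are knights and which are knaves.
Olivia is a knight.
Kate is a knave.

Verification:
- Olivia (knight) says "Kate always lies" - this is TRUE because Kate is a knave.
- Kate (knave) says "Olivia and I are the same type" - this is FALSE (a lie) because Kate is a knave and Olivia is a knight.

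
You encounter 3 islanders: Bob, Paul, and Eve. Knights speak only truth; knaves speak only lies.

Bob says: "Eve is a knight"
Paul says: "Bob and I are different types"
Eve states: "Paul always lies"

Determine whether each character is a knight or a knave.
Bob is a knave.
Paul is a knight.
Eve is a knave.

Verification:
- Bob (knave) says "Eve is a knight" - this is FALSE (a lie) because Eve is a knave.
- Paul (knight) says "Bob and I are different types" - this is TRUE because Paul is a knight and Bob is a knave.
- Eve (knave) says "Paul always lies" - this is FALSE (a lie) because Paul is a knight.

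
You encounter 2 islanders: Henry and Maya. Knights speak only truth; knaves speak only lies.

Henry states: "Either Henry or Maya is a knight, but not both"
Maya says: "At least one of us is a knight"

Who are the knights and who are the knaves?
Henry is a knave.
Maya is a knave.

Verification:
- Henry (knave) says "Either Henry or Maya is a knight, but not both" - this is FALSE (a lie) because Henry is a knave and Maya is a knave.
- Maya (knave) says "At least one of us is a knight" - this is FALSE (a lie) because no one is a knight.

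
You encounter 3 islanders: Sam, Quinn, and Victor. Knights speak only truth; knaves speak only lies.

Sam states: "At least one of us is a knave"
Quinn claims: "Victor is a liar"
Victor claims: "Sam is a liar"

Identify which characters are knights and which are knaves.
Sam is a knight.
Quinn is a knight.
Victor is a knave.

Verification:
- Sam (knight) says "At least one of us is a knave" - this is TRUE because Victor is a knave.
- Quinn (knight) says "Victor is a liar" - this is TRUE because Victor is a knave.
- Victor (knave) says "Sam is a liar" - this is FALSE (a lie) because Sam is a knight.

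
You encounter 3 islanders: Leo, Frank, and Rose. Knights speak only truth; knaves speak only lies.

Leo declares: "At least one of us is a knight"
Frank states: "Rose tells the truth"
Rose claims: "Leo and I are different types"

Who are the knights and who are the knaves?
Leo is a knave.
Frank is a knave.
Rose is a knave.

Verification:
- Leo (knave) says "At least one of us is a knight" - this is FALSE (a lie) because no one is a knight.
- Frank (knave) says "Rose tells the truth" - this is FALSE (a lie) because Rose is a knave.
- Rose (knave) says "Leo and I are different types" - this is FALSE (a lie) because Rose is a knave and Leo is a knave.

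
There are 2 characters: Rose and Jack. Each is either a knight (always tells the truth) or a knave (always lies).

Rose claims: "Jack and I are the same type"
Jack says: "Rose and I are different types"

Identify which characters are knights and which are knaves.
Rose is a knave.
Jack is a knight.

Verification:
- Rose (knave) says "Jack and I are the same type" - this is FALSE (a lie) because Rose is a knave and Jack is a knight.
- Jack (knight) says "Rose and I are different types" - this is TRUE because Jack is a knight and Rose is a knave.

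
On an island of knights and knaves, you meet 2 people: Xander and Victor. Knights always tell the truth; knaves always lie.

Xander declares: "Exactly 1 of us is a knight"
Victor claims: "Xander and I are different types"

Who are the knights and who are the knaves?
Xander is a knave.
Victor is a knave.

Verification:
- Xander (knave) says "Exactly 1 of us is a knight" - this is FALSE (a lie) because there are 0 knights.
- Victor (knave) says "Xander and I are different types" - this is FALSE (a lie) because Victor is a knave and Xander is a knave.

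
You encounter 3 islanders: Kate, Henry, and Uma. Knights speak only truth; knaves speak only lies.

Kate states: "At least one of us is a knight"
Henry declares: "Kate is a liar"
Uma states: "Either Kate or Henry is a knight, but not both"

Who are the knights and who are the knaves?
Kate is a knight.
Henry is a knave.
Uma is a knight.

Verification:
- Kate (knight) says "At least one of us is a knight" - this is TRUE because Kate and Uma are knights.
- Henry (knave) says "Kate is a liar" - this is FALSE (a lie) because Kate is a knight.
- Uma (knight) says "Either Kate or Henry is a knight, but not both" - this is TRUE because Kate is a knight and Henry is a knave.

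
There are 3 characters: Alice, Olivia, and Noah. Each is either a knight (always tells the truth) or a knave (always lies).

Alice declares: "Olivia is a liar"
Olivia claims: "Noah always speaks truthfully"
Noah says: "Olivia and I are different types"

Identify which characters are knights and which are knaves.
Alice is a knight.
Olivia is a knave.
Noah is a knave.

Verification:
- Alice (knight) says "Olivia is a liar" - this is TRUE because Olivia is a knave.
- Olivia (knave) says "Noah always speaks truthfully" - this is FALSE (a lie) because Noah is a knave.
- Noah (knave) says "Olivia and I are different types" - this is FALSE (a lie) because Noah is a knave and Olivia is a knave.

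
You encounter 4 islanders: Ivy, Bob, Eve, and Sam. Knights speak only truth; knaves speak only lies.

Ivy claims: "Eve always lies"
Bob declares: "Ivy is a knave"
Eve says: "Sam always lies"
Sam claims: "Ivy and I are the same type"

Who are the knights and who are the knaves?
Ivy is a knight.
Bob is a knave.
Eve is a knave.
Sam is a knight.

Verification:
- Ivy (knight) says "Eve always lies" - this is TRUE because Eve is a knave.
- Bob (knave) says "Ivy is a knave" - this is FALSE (a lie) because Ivy is a knight.
- Eve (knave) says "Sam always lies" - this is FALSE (a lie) because Sam is a knight.
- Sam (knight) says "Ivy and I are the same type" - this is TRUE because Sam is a knight and Ivy is a knight.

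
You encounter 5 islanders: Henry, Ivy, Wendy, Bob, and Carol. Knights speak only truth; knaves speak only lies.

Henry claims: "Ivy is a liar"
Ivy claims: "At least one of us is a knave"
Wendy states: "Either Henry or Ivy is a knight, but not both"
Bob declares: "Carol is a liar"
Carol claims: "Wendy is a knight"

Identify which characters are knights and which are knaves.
Henry is a knave.
Ivy is a knight.
Wendy is a knight.
Bob is a knave.
Carol is a knight.

Verification:
- Henry (knave) says "Ivy is a liar" - this is FALSE (a lie) because Ivy is a knight.
- Ivy (knight) says "At least one of us is a knave" - this is TRUE because Henry and Bob are knaves.
- Wendy (knight) says "Either Henry or Ivy is a knight, but not both" - this is TRUE because Henry is a knave and Ivy is a knight.
- Bob (knave) says "Carol is a liar" - this is FALSE (a lie) because Carol is a knight.
- Carol (knight) says "Wendy is a knight" - this is TRUE because Wendy is a knight.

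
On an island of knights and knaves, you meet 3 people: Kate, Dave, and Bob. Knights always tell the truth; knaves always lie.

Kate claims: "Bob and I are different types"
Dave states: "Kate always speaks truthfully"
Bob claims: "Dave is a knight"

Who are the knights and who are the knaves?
Kate is a knave.
Dave is a knave.
Bob is a knave.

Verification:
- Kate (knave) says "Bob and I are different types" - this is FALSE (a lie) because Kate is a knave and Bob is a knave.
- Dave (knave) says "Kate always speaks truthfully" - this is FALSE (a lie) because Kate is a knave.
- Bob (knave) says "Dave is a knight" - this is FALSE (a lie) because Dave is a knave.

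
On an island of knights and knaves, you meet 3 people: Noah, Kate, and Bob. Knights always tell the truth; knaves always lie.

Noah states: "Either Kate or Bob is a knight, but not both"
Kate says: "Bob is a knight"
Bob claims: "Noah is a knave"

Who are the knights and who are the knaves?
Noah is a knave.
Kate is a knight.
Bob is a knight.

Verification:
- Noah (knave) says "Either Kate or Bob is a knight, but not both" - this is FALSE (a lie) because Kate is a knight and Bob is a knight.
- Kate (knight) says "Bob is a knight" - this is TRUE because Bob is a knight.
- Bob (knight) says "Noah is a knave" - this is TRUE because Noah is a knave.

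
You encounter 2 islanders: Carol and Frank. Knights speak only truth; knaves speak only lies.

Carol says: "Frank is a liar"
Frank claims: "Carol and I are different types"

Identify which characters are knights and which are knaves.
Carol is a knave.
Frank is a knight.

Verification:
- Carol (knave) says "Frank is a liar" - this is FALSE (a lie) because Frank is a knight.
- Frank (knight) says "Carol and I are different types" - this is TRUE because Frank is a knight and Carol is a knave.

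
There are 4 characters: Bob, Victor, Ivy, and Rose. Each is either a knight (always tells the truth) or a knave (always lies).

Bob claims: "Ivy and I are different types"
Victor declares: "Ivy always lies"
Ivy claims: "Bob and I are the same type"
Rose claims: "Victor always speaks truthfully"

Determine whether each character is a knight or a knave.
Bob is a knight.
Victor is a knight.
Ivy is a knave.
Rose is a knight.

Verification:
- Bob (knight) says "Ivy and I are different types" - this is TRUE because Bob is a knight and Ivy is a knave.
- Victor (knight) says "Ivy always lies" - this is TRUE because Ivy is a knave.
- Ivy (knave) says "Bob and I are the same type" - this is FALSE (a lie) because Ivy is a knave and Bob is a knight.
- Rose (knight) says "Victor always speaks truthfully" - this is TRUE because Victor is a knight.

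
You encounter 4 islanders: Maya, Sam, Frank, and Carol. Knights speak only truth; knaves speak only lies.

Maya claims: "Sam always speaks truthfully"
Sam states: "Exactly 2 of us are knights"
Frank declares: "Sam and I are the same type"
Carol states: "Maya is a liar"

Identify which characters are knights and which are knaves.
Maya is a knight.
Sam is a knight.
Frank is a knave.
Carol is a knave.

Verification:
- Maya (knight) says "Sam always speaks truthfully" - this is TRUE because Sam is a knight.
- Sam (knight) says "Exactly 2 of us are knights" - this is TRUE because there are 2 knights.
- Frank (knave) says "Sam and I are the same type" - this is FALSE (a lie) because Frank is a knave and Sam is a knight.
- Carol (knave) says "Maya is a liar" - this is FALSE (a lie) because Maya is a knight.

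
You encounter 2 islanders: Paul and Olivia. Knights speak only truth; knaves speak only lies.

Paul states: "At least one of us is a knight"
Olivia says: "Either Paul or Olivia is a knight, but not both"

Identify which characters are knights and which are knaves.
Paul is a knave.
Olivia is a knave.

Verification:
- Paul (knave) says "At least one of us is a knight" - this is FALSE (a lie) because no one is a knight.
- Olivia (knave) says "Either Paul or Olivia is a knight, but not both" - this is FALSE (a lie) because Paul is a knave and Olivia is a knave.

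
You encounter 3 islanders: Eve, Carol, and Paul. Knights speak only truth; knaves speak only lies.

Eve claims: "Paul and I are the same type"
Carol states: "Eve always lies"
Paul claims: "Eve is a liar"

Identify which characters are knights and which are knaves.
Eve is a knave.
Carol is a knight.
Paul is a knight.

Verification:
- Eve (knave) says "Paul and I are the same type" - this is FALSE (a lie) because Eve is a knave and Paul is a knight.
- Carol (knight) says "Eve always lies" - this is TRUE because Eve is a knave.
- Paul (knight) says "Eve is a liar" - this is TRUE because Eve is a knave.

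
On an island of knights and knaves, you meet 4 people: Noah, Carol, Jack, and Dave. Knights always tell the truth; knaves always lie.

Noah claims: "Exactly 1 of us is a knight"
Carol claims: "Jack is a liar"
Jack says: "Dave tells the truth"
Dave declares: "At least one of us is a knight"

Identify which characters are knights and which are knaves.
Noah is a knave.
Carol is a knave.
Jack is a knight.
Dave is a knight.

Verification:
- Noah (knave) says "Exactly 1 of us is a knight" - this is FALSE (a lie) because there are 2 knights.
- Carol (knave) says "Jack is a liar" - this is FALSE (a lie) because Jack is a knight.
- Jack (knight) says "Dave tells the truth" - this is TRUE because Dave is a knight.
- Dave (knight) says "At least one of us is a knight" - this is TRUE because Jack and Dave are knights.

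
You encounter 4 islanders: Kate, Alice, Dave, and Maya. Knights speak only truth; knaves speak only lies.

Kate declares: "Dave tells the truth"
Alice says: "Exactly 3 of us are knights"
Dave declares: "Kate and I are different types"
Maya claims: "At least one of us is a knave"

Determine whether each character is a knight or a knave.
Kate is a knave.
Alice is a knave.
Dave is a knave.
Maya is a knight.

Verification:
- Kate (knave) says "Dave tells the truth" - this is FALSE (a lie) because Dave is a knave.
- Alice (knave) says "Exactly 3 of us are knights" - this is FALSE (a lie) because there are 1 knights.
- Dave (knave) says "Kate and I are different types" - this is FALSE (a lie) because Dave is a knave and Kate is a knave.
- Maya (knight) says "At least one of us is a knave" - this is TRUE because Kate, Alice, and Dave are knaves.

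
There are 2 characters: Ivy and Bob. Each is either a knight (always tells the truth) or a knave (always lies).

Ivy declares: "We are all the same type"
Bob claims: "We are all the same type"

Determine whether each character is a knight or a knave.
Ivy is a knight.
Bob is a knight.

Verification:
- Ivy (knight) says "We are all the same type" - this is TRUE because Ivy and Bob are knights.
- Bob (knight) says "We are all the same type" - this is TRUE because Ivy and Bob are knights.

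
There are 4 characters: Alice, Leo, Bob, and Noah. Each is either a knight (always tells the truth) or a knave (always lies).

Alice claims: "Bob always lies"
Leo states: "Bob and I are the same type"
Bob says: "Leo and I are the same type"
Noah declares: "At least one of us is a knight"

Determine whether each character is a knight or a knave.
Alice is a knave.
Leo is a knight.
Bob is a knight.
Noah is a knight.

Verification:
- Alice (knave) says "Bob always lies" - this is FALSE (a lie) because Bob is a knight.
- Leo (knight) says "Bob and I are the same type" - this is TRUE because Leo is a knight and Bob is a knight.
- Bob (knight) says "Leo and I are the same type" - this is TRUE because Bob is a knight and Leo is a knight.
- Noah (knight) says "At least one of us is a knight" - this is TRUE because Leo, Bob, and Noah are knights.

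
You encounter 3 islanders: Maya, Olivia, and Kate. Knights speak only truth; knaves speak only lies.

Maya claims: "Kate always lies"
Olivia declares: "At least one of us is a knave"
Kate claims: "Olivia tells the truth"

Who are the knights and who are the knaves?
Maya is a knave.
Olivia is a knight.
Kate is a knight.

Verification:
- Maya (knave) says "Kate always lies" - this is FALSE (a lie) because Kate is a knight.
- Olivia (knight) says "At least one of us is a knave" - this is TRUE because Maya is a knave.
- Kate (knight) says "Olivia tells the truth" - this is TRUE because Olivia is a knight.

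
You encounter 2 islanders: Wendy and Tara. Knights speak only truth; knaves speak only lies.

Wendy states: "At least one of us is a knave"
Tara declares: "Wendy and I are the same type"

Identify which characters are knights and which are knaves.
Wendy is a knight.
Tara is a knave.

Verification:
- Wendy (knight) says "At least one of us is a knave" - this is TRUE because Tara is a knave.
- Tara (knave) says "Wendy and I are the same type" - this is FALSE (a lie) because Tara is a knave and Wendy is a knight.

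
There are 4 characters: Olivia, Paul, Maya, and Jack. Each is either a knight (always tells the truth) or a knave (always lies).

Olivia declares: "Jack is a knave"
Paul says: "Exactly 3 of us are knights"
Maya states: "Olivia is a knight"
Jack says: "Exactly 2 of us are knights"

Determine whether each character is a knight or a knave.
Olivia is a knight.
Paul is a knight.
Maya is a knight.
Jack is a knave.

Verification:
- Olivia (knight) says "Jack is a knave" - this is TRUE because Jack is a knave.
- Paul (knight) says "Exactly 3 of us are knights" - this is TRUE because there are 3 knights.
- Maya (knight) says "Olivia is a knight" - this is TRUE because Olivia is a knight.
- Jack (knave) says "Exactly 2 of us are knights" - this is FALSE (a lie) because there are 3 knights.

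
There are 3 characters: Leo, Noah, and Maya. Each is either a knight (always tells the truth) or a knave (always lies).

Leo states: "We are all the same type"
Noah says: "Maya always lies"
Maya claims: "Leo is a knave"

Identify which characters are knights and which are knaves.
Leo is a knave.
Noah is a knave.
Maya is a knight.

Verification:
- Leo (knave) says "We are all the same type" - this is FALSE (a lie) because Maya is a knight and Leo and Noah are knaves.
- Noah (knave) says "Maya always lies" - this is FALSE (a lie) because Maya is a knight.
- Maya (knight) says "Leo is a knave" - this is TRUE because Leo is a knave.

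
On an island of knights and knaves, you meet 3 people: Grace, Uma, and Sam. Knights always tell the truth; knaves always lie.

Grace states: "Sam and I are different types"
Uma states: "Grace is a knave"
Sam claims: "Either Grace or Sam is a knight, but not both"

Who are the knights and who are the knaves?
Grace is a knave.
Uma is a knight.
Sam is a knave.

Verification:
- Grace (knave) says "Sam and I are different types" - this is FALSE (a lie) because Grace is a knave and Sam is a knave.
- Uma (knight) says "Grace is a knave" - this is TRUE because Grace is a knave.
- Sam (knave) says "Either Grace or Sam is a knight, but not both" - this is FALSE (a lie) because Grace is a knave and Sam is a knave.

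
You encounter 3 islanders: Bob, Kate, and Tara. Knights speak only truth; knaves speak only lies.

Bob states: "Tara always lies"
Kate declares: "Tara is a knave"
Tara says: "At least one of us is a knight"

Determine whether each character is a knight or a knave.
Bob is a knave.
Kate is a knave.
Tara is a knight.

Verification:
- Bob (knave) says "Tara always lies" - this is FALSE (a lie) because Tara is a knight.
- Kate (knave) says "Tara is a knave" - this is FALSE (a lie) because Tara is a knight.
- Tara (knight) says "At least one of us is a knight" - this is TRUE because Tara is a knight.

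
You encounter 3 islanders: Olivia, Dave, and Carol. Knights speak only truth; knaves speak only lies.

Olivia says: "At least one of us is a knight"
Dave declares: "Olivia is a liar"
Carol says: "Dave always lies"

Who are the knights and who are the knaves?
Olivia is a knight.
Dave is a knave.
Carol is a knight.

Verification:
- Olivia (knight) says "At least one of us is a knight" - this is TRUE because Olivia and Carol are knights.
- Dave (knave) says "Olivia is a liar" - this is FALSE (a lie) because Olivia is a knight.
- Carol (knight) says "Dave always lies" - this is TRUE because Dave is a knave.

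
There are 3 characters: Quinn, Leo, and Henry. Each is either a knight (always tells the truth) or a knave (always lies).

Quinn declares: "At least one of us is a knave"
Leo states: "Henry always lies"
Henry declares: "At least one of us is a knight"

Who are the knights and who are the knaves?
Quinn is a knight.
Leo is a knave.
Henry is a knight.

Verification:
- Quinn (knight) says "At least one of us is a knave" - this is TRUE because Leo is a knave.
- Leo (knave) says "Henry always lies" - this is FALSE (a lie) because Henry is a knight.
- Henry (knight) says "At least one of us is a knight" - this is TRUE because Quinn and Henry are knights.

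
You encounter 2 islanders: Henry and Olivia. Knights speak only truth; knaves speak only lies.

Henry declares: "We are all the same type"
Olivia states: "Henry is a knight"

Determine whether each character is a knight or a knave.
Henry is a knight.
Olivia is a knight.

Verification:
- Henry (knight) says "We are all the same type" - this is TRUE because Henry and Olivia are knights.
- Olivia (knight) says "Henry is a knight" - this is TRUE because Henry is a knight.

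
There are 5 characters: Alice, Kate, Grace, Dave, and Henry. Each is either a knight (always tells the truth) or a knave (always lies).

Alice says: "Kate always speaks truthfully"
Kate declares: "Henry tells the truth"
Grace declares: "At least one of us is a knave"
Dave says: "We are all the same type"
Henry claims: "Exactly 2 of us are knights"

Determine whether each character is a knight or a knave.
Alice is a knave.
Kate is a knave.
Grace is a knight.
Dave is a knave.
Henry is a knave.

Verification:
- Alice (knave) says "Kate always speaks truthfully" - this is FALSE (a lie) because Kate is a knave.
- Kate (knave) says "Henry tells the truth" - this is FALSE (a lie) because Henry is a knave.
- Grace (knight) says "At least one of us is a knave" - this is TRUE because Alice, Kate, Dave, and Henry are knaves.
- Dave (knave) says "We are all the same type" - this is FALSE (a lie) because Grace is a knight and Alice, Kate, Dave, and Henry are knaves.
- Henry (knave) says "Exactly 2 of us are knights" - this is FALSE (a lie) because there are 1 knights.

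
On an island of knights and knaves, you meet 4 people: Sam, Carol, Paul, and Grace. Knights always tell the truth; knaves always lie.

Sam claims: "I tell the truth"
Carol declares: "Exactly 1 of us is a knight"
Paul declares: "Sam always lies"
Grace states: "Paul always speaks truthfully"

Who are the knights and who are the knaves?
Sam is a knave.
Carol is a knave.
Paul is a knight.
Grace is a knight.

Verification:
- Sam (knave) says "I tell the truth" - this is FALSE (a lie) because Sam is a knave.
- Carol (knave) says "Exactly 1 of us is a knight" - this is FALSE (a lie) because there are 2 knights.
- Paul (knight) says "Sam always lies" - this is TRUE because Sam is a knave.
- Grace (knight) says "Paul always speaks truthfully" - this is TRUE because Paul is a knight.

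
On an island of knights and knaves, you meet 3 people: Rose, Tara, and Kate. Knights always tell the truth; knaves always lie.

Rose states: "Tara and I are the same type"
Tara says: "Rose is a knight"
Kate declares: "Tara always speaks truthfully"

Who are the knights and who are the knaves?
Rose is a knight.
Tara is a knight.
Kate is a knight.

Verification:
- Rose (knight) says "Tara and I are the same type" - this is TRUE because Rose is a knight and Tara is a knight.
- Tara (knight) says "Rose is a knight" - this is TRUE because Rose is a knight.
- Kate (knight) says "Tara always speaks truthfully" - this is TRUE because Tara is a knight.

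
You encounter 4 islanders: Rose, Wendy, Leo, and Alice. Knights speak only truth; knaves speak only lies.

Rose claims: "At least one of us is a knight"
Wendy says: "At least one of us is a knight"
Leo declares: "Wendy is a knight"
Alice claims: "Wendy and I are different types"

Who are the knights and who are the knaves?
Rose is a knave.
Wendy is a knave.
Leo is a knave.
Alice is a knave.

Verification:
- Rose (knave) says "At least one of us is a knight" - this is FALSE (a lie) because no one is a knight.
- Wendy (knave) says "At least one of us is a knight" - this is FALSE (a lie) because no one is a knight.
- Leo (knave) says "Wendy is a knight" - this is FALSE (a lie) because Wendy is a knave.
- Alice (knave) says "Wendy and I are different types" - this is FALSE (a lie) because Alice is a knave and Wendy is a knave.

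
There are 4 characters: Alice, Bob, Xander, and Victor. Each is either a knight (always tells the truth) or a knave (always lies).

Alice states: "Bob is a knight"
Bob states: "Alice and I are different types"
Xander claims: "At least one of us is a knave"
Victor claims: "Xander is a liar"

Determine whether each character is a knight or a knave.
Alice is a knave.
Bob is a knave.
Xander is a knight.
Victor is a knave.

Verification:
- Alice (knave) says "Bob is a knight" - this is FALSE (a lie) because Bob is a knave.
- Bob (knave) says "Alice and I are different types" - this is FALSE (a lie) because Bob is a knave and Alice is a knave.
- Xander (knight) says "At least one of us is a knave" - this is TRUE because Alice, Bob, and Victor are knaves.
- Victor (knave) says "Xander is a liar" - this is FALSE (a lie) because Xander is a knight.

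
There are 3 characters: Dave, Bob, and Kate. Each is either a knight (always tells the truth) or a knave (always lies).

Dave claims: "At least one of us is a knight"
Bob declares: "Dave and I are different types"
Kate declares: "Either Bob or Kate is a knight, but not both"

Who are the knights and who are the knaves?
Dave is a knave.
Bob is a knave.
Kate is a knave.

Verification:
- Dave (knave) says "At least one of us is a knight" - this is FALSE (a lie) because no one is a knight.
- Bob (knave) says "Dave and I are different types" - this is FALSE (a lie) because Bob is a knave and Dave is a knave.
- Kate (knave) says "Either Bob or Kate is a knight, but not both" - this is FALSE (a lie) because Bob is a knave and Kate is a knave.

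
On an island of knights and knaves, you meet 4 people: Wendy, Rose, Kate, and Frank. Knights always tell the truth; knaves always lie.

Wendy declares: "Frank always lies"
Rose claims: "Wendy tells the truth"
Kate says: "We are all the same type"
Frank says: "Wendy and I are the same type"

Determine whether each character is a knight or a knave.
Wendy is a knight.
Rose is a knight.
Kate is a knave.
Frank is a knave.

Verification:
- Wendy (knight) says "Frank always lies" - this is TRUE because Frank is a knave.
- Rose (knight) says "Wendy tells the truth" - this is TRUE because Wendy is a knight.
- Kate (knave) says "We are all the same type" - this is FALSE (a lie) because Wendy and Rose are knights and Kate and Frank are knaves.
- Frank (knave) says "Wendy and I are the same type" - this is FALSE (a lie) because Frank is a knave and Wendy is a knight.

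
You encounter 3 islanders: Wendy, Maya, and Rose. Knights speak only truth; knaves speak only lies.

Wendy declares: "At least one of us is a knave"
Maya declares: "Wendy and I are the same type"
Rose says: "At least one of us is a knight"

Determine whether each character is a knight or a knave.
Wendy is a knight.
Maya is a knave.
Rose is a knight.

Verification:
- Wendy (knight) says "At least one of us is a knave" - this is TRUE because Maya is a knave.
- Maya (knave) says "Wendy and I are the same type" - this is FALSE (a lie) because Maya is a knave and Wendy is a knight.
- Rose (knight) says "At least one of us is a knight" - this is TRUE because Wendy and Rose are knights.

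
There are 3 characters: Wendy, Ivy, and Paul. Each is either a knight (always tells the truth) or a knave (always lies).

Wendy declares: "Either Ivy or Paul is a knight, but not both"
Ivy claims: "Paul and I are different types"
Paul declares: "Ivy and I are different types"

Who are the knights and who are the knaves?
Wendy is a knave.
Ivy is a knave.
Paul is a knave.

Verification:
- Wendy (knave) says "Either Ivy or Paul is a knight, but not both" - this is FALSE (a lie) because Ivy is a knave and Paul is a knave.
- Ivy (knave) says "Paul and I are different types" - this is FALSE (a lie) because Ivy is a knave and Paul is a knave.
- Paul (knave) says "Ivy and I are different types" - this is FALSE (a lie) because Paul is a knave and Ivy is a knave.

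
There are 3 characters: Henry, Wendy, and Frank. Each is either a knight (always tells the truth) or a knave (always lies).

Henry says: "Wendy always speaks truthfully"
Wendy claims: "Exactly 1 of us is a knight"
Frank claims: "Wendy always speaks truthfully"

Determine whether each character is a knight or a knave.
Henry is a knave.
Wendy is a knave.
Frank is a knave.

Verification:
- Henry (knave) says "Wendy always speaks truthfully" - this is FALSE (a lie) because Wendy is a knave.
- Wendy (knave) says "Exactly 1 of us is a knight" - this is FALSE (a lie) because there are 0 knights.
- Frank (knave) says "Wendy always speaks truthfully" - this is FALSE (a lie) because Wendy is a knave.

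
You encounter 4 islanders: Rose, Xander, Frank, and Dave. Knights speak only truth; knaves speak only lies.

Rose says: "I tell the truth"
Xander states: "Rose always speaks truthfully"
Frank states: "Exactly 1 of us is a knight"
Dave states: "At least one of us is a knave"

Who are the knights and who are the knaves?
Rose is a knight.
Xander is a knight.
Frank is a knave.
Dave is a knight.

Verification:
- Rose (knight) says "I tell the truth" - this is TRUE because Rose is a knight.
- Xander (knight) says "Rose always speaks truthfully" - this is TRUE because Rose is a knight.
- Frank (knave) says "Exactly 1 of us is a knight" - this is FALSE (a lie) because there are 3 knights.
- Dave (knight) says "At least one of us is a knave" - this is TRUE because Frank is a knave.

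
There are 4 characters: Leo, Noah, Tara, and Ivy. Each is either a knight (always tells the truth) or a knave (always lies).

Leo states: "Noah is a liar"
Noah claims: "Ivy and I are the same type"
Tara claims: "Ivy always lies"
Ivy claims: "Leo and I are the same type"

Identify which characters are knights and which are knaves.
Leo is a knight.
Noah is a knave.
Tara is a knave.
Ivy is a knight.

Verification:
- Leo (knight) says "Noah is a liar" - this is TRUE because Noah is a knave.
- Noah (knave) says "Ivy and I are the same type" - this is FALSE (a lie) because Noah is a knave and Ivy is a knight.
- Tara (knave) says "Ivy always lies" - this is FALSE (a lie) because Ivy is a knight.
- Ivy (knight) says "Leo and I are the same type" - this is TRUE because Ivy is a knight and Leo is a knight.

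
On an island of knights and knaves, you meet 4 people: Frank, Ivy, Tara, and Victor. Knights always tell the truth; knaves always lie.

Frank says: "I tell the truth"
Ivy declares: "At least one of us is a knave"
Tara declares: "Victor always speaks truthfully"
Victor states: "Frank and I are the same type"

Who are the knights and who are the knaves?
Frank is a knight.
Ivy is a knight.
Tara is a knave.
Victor is a knave.

Verification:
- Frank (knight) says "I tell the truth" - this is TRUE because Frank is a knight.
- Ivy (knight) says "At least one of us is a knave" - this is TRUE because Tara and Victor are knaves.
- Tara (knave) says "Victor always speaks truthfully" - this is FALSE (a lie) because Victor is a knave.
- Victor (knave) says "Frank and I are the same type" - this is FALSE (a lie) because Victor is a knave and Frank is a knight.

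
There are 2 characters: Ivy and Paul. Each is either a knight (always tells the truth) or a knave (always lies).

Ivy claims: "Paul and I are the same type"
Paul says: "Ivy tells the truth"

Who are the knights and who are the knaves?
Ivy is a knight.
Paul is a knight.

Verification:
- Ivy (knight) says "Paul and I are the same type" - this is TRUE because Ivy is a knight and Paul is a knight.
- Paul (knight) says "Ivy tells the truth" - this is TRUE because Ivy is a knight.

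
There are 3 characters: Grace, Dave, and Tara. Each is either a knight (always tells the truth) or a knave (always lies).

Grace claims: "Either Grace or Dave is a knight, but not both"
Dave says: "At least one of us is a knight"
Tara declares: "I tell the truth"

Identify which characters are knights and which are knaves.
Grace is a knave.
Dave is a knave.
Tara is a knave.

Verification:
- Grace (knave) says "Either Grace or Dave is a knight, but not both" - this is FALSE (a lie) because Grace is a knave and Dave is a knave.
- Dave (knave) says "At least one of us is a knight" - this is FALSE (a lie) because no one is a knight.
- Tara (knave) says "I tell the truth" - this is FALSE (a lie) because Tara is a knave.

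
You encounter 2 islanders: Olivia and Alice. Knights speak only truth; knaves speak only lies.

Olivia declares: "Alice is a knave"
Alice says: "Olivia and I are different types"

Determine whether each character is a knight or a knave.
Olivia is a knave.
Alice is a knight.

Verification:
- Olivia (knave) says "Alice is a knave" - this is FALSE (a lie) because Alice is a knight.
- Alice (knight) says "Olivia and I are different types" - this is TRUE because Alice is a knight and Olivia is a knave.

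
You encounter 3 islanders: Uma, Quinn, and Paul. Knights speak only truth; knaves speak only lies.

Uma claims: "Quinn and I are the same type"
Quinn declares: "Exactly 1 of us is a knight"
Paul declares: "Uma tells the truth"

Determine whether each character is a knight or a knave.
Uma is a knave.
Quinn is a knight.
Paul is a knave.

Verification:
- Uma (knave) says "Quinn and I are the same type" - this is FALSE (a lie) because Uma is a knave and Quinn is a knight.
- Quinn (knight) says "Exactly 1 of us is a knight" - this is TRUE because there are 1 knights.
- Paul (knave) says "Uma tells the truth" - this is FALSE (a lie) because Uma is a knave.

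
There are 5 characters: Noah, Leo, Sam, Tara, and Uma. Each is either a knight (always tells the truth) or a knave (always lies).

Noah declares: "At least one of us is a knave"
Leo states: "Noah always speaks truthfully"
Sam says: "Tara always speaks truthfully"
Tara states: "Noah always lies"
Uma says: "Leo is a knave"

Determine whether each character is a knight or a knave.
Noah is a knight.
Leo is a knight.
Sam is a knave.
Tara is a knave.
Uma is a knave.

Verification:
- Noah (knight) says "At least one of us is a knave" - this is TRUE because Sam, Tara, and Uma are knaves.
- Leo (knight) says "Noah always speaks truthfully" - this is TRUE because Noah is a knight.
- Sam (knave) says "Tara always speaks truthfully" - this is FALSE (a lie) because Tara is a knave.
- Tara (knave) says "Noah always lies" - this is FALSE (a lie) because Noah is a knight.
- Uma (knave) says "Leo is a knave" - this is FALSE (a lie) because Leo is a knight.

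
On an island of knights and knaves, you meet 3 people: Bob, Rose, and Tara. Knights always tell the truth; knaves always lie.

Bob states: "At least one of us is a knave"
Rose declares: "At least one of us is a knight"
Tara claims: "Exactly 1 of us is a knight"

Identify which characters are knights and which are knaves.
Bob is a knight.
Rose is a knight.
Tara is a knave.

Verification:
- Bob (knight) says "At least one of us is a knave" - this is TRUE because Tara is a knave.
- Rose (knight) says "At least one of us is a knight" - this is TRUE because Bob and Rose are knights.
- Tara (knave) says "Exactly 1 of us is a knight" - this is FALSE (a lie) because there are 2 knights.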